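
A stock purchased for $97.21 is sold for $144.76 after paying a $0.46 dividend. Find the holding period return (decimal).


Formula: HPR = (P1 - P0 + D) / P0
Gain: $144.76 - $97.21 + $0.46 = $48.01
HPR = $48.01 / $97.21 = 0.4939

0.4939


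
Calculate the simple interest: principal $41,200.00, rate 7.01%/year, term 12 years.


Formula: I = P * r * t
Substituting: I = $41,200.00 * 0.0701 * 12
Step: I = $41,200.00 * 0.8412
I = $34,657.44

$34,657.44


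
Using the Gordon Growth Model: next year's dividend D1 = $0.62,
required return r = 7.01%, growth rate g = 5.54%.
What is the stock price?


Formula: P = D1 / (r - g)
Spread: r - g = 0.0701 - 0.0554 = 0.0147
Substituting: P = $0.62 / 0.0147
P = $42.18

$42.18


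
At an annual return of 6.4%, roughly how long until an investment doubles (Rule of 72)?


Formula: Years ≈ 72 / r
Substituting: Years ≈ 72 / 6.4
Years ≈ 11.2

11.2 years


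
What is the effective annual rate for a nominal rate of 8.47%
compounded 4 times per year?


Formula: EAR = (1 + r/m)^m - 1
Period rate: r/m = 0.0847 / 4 = 0.021175
Compounding: (1 + 0.021175)^4 = 1.087428
EAR = 1.087428 - 1 = 0.087428

0.087428


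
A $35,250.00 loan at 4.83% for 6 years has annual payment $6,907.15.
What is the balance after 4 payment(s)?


Formula: Balance = PV*(1+r)^k - PMT*((1+r)^k - 1)/r
Growth: (1 + 0.0483)^4 = 1.207653
Accumulated factor: ((1+r)^k - 1)/r = 4.299244
Balance = $35,250.00 * 1.207653 - $6,907.15 * 4.299244
Balance = $12,874.26

$12,874.26


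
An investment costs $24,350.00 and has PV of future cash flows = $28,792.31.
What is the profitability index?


Formula: PI = PV(cash flows) / initial investment
Substituting: PI = $28,792.31 / $24,350.00
PI = 1.1824

1.1824


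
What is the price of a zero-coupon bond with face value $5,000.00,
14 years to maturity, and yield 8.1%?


Formula: Price = FV / (1 + r)^n
Substituting: Price = $5,000.00 / (1 + 0.081)^14
Discount factor: (1.081)^14 = 2.975498
Price = $5,000.00 / 2.975498 = $1,680.39

$1,680.39


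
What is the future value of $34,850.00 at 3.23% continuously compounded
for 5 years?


Formula: FV = P * e^(r*t)
Exponent: r*t = 0.0323 * 5 = 0.1615
e^(0.1615) = 1.175272
FV = $34,850.00 * 1.175272 = $40,958.25

$40,958.25


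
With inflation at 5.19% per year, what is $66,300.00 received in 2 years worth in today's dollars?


Formula: Real value = nominal / (1 + inflation)^years
Price level: (1 + 0.0519)^2 = 1.106494
Real value = $66,300.00 / 1.106494 = $59,919.01

$59,919.01


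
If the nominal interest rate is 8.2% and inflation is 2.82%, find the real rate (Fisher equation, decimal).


Formula: (1 + r_real) = (1 + r_nom) / (1 + inflation)
Substituting: (1 + r_real) = 1.082 / 1.0282
(1 + r_real) = 1.052324
r_real = 1.052324 - 1 = 0.052324

0.052324


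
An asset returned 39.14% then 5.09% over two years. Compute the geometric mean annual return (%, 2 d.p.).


Formula: Geometric mean = ((1+r1)*(1+r2))^(1/2) - 1
Product: (1 + 0.3914) * (1 + 0.0509) = 1.3914 * 1.0509 = 1.462222
Square root: 1.462222^0.5 = 1.209224
Geometric mean = 1.209224 - 1 = 0.209224
As percentage: 20.92%

20.92%


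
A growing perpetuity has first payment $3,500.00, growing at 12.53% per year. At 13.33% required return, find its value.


Formula: PV = C / (r - g)
Spread: r - g = 0.1333 - 0.1253 = 0.008
Substituting: PV = $3,500.00 / 0.008
PV = $437,500.00

$437,500.00


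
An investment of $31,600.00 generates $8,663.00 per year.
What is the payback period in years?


Formula: Payback = investment / annual cash flow
Substituting: Payback = $31,600.00 / $8,663.00
Payback = 3.6477 years

3.6477 years


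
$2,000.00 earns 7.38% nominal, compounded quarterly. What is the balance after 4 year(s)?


Formula: FV = P * (1 + r/m)^(m*t)
Period rate: r/m = 0.0738 / 4 = 0.01845
Total periods: m*t = 4 * 4 = 16
Growth factor: (1 + 0.01845)^16 = 1.339786
FV = $2,000.00 * 1.339786 = $2,679.57

$2,679.57


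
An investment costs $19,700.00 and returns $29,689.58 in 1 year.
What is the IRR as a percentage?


Formula: IRR = C1/C0 - 1
Substituting: IRR = $29,689.58 / $19,700.00 - 1
Ratio: 1.507085 - 1 = 0.507085
IRR = 50.7085%

50.7085%


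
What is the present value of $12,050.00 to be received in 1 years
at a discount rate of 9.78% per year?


Formula: PV = FV / (1 + r)^n
Substituting: PV = $12,050.00 / (1 + 0.0978)^1
Discount factor: (1.0978)^1 = 1.0978
PV = $12,050.00 / 1.0978 = $10,976.50

$10,976.50


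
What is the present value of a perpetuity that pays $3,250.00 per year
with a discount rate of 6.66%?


Formula: PV = C / r
Substituting: PV = $3,250.00 / 0.0666
PV = $48,798.80

$48,798.80


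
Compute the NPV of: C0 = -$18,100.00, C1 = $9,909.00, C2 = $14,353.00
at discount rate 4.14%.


Formula: NPV = C0 + C1/(1+r) + C2/(1+r)^2
Discount C1: $9,909.00 / (1 + 0.0414) = $9,515.08
Discount C2: $14,353.00 / (1 + 0.0414)^2 = $13,234.50
NPV = -$18,100.00 + $9,515.08 + $13,234.50 = $4,649.58

$4,649.58


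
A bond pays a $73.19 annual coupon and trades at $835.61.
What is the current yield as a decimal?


Formula: Current yield = annual coupon / price
Substituting: CY = $73.19 / $835.61
CY = 0.087589

0.087589


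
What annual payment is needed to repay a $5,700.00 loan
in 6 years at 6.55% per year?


Formula: PMT = PV * r / (1 - (1+r)^(-n))
Denominator: 1 - (1 + 0.0655)^(-6) = 0.316593
Numerator: $5,700.00 * 0.0655 = 373.35
PMT = 373.35 / 0.316593 = $1,179.27

$1,179.27


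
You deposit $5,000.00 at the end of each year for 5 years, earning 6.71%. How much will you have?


Formula: FV = PMT * ((1+r)^n - 1) / r
Growth factor: (1 + 0.0671)^5 = 1.383648
Numerator: 1.383648 - 1 = 0.383648
FV = $5,000.00 * 0.383648 / 0.0671 = $28,587.77

$28,587.77


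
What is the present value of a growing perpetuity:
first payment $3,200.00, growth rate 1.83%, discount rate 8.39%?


Formula: PV = C / (r - g)
Spread: r - g = 0.0839 - 0.0183 = 0.0656
Substituting: PV = $3,200.00 / 0.0656
PV = $48,780.49

$48,780.49


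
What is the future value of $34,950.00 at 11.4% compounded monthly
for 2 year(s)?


Formula: FV = P * (1 + r/m)^(m*t)
Period rate: r/m = 0.114 / 12 = 0.0095
Total periods: m*t = 12 * 2 = 24
Growth factor: (1 + 0.0095)^24 = 1.254734
FV = $34,950.00 * 1.254734 = $43,852.96

$43,852.96


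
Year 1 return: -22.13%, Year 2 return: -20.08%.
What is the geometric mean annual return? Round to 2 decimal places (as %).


Formula: Geometric mean = ((1+r1)*(1+r2))^(1/2) - 1
Product: (1 + -0.2213) * (1 + -0.2008) = 0.7787 * 0.7992 = 0.622337
Square root: 0.622337^0.5 = 0.788883
Geometric mean = 0.788883 - 1 = -0.211117
As percentage: -21.11%

-21.11%


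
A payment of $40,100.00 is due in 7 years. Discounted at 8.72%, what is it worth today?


Formula: PV = FV / (1 + r)^n
Substituting: PV = $40,100.00 / (1 + 0.0872)^7
Discount factor: (1.0872)^7 = 1.79542
PV = $40,100.00 / 1.79542 = $22,334.60

$22,334.60


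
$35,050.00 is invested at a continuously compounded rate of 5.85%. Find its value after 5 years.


Formula: FV = P * e^(r*t)
Exponent: r*t = 0.0585 * 5 = 0.2925
e^(0.2925) = 1.339773
FV = $35,050.00 * 1.339773 = $46,959.03

$46,959.03


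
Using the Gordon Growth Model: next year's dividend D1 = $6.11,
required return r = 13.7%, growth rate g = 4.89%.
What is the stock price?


Formula: P = D1 / (r - g)
Spread: r - g = 0.137 - 0.0489 = 0.0881
Substituting: P = $6.11 / 0.0881
P = $69.35

$69.35


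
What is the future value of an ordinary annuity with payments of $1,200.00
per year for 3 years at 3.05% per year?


Formula: FV = PMT * ((1+r)^n - 1) / r
Growth factor: (1 + 0.0305)^3 = 1.094319
Numerator: 1.094319 - 1 = 0.094319
FV = $1,200.00 * 0.094319 / 0.0305 = $3,710.92

$3,710.92


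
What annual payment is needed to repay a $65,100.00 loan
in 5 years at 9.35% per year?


Formula: PMT = PV * r / (1 - (1+r)^(-n))
Denominator: 1 - (1 + 0.0935)^(-5) = 0.360404
Numerator: $65,100.00 * 0.0935 = 6086.85
PMT = 6086.85 / 0.360404 = $16,888.99

$16,888.99


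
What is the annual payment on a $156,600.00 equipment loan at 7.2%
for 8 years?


Formula: PMT = PV * r / (1 - (1+r)^(-n))
Denominator: 1 - (1 + 0.072)^(-8) = 0.426621
Numerator: $156,600.00 * 0.072 = 11275.2
PMT = 11275.2 / 0.426621 = $26,429.07

$26,429.07


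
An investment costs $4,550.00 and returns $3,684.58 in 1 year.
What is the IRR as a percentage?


Formula: IRR = C1/C0 - 1
Substituting: IRR = $3,684.58 / $4,550.00 - 1
Ratio: 0.809798 - 1 = -0.190202
IRR = -19.0202%

-19.0202%


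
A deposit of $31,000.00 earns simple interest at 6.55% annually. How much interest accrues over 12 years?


Formula: I = P * r * t
Substituting: I = $31,000.00 * 0.0655 * 12
Step: I = $31,000.00 * 0.786
I = $24,366.00

$24,366.00


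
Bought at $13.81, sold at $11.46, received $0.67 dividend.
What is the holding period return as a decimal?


Formula: HPR = (P1 - P0 + D) / P0
Gain: $11.46 - $13.81 + $0.67 = -$1.68
HPR = -$1.68 / $13.81 = -0.1217

-0.1217


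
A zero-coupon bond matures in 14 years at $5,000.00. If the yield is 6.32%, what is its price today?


Formula: Price = FV / (1 + r)^n
Substituting: Price = $5,000.00 / (1 + 0.0632)^14
Discount factor: (1.0632)^14 = 2.358357
Price = $5,000.00 / 2.358357 = $2,120.12

$2,120.12


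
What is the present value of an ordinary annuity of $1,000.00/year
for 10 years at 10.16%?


Formula: PV = PMT * (1 - (1+r)^(-n)) / r
Discount factor: (1 + 0.1016)^(-10) = 0.37998
Bracket: 1 - 0.37998 = 0.62002
PV = $1,000.00 * 0.62002 / 0.1016 = $6,102.56

$6,102.56


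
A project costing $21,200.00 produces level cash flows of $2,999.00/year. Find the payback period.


Formula: Payback = investment / annual cash flow
Substituting: Payback = $21,200.00 / $2,999.00
Payback = 7.069 years

7.069 years


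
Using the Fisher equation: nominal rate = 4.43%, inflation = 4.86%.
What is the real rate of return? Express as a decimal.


Formula: (1 + r_real) = (1 + r_nom) / (1 + inflation)
Substituting: (1 + r_real) = 1.0443 / 1.0486
(1 + r_real) = 0.995899
r_real = 0.995899 - 1 = -0.004101

-0.004101


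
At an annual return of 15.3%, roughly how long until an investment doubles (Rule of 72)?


Formula: Years ≈ 72 / r
Substituting: Years ≈ 72 / 15.3
Years ≈ 4.7

4.7 years


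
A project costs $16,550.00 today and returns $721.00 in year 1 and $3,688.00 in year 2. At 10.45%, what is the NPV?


Formula: NPV = C0 + C1/(1+r) + C2/(1+r)^2
Discount C1: $721.00 / (1 + 0.1045) = $652.78
Discount C2: $3,688.00 / (1 + 0.1045)^2 = $3,023.15
NPV = -$16,550.00 + $652.78 + $3,023.15 = -$12,874.07

-$12,874.07


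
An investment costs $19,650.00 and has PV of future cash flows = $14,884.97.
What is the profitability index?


Formula: PI = PV(cash flows) / initial investment
Substituting: PI = $14,884.97 / $19,650.00
PI = 0.7575

0.7575


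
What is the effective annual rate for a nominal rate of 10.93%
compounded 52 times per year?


Formula: EAR = (1 + r/m)^m - 1
Period rate: r/m = 0.1093 / 52 = 0.002102
Compounding: (1 + 0.002102)^52 = 1.115369
EAR = 1.115369 - 1 = 0.115369

0.115369


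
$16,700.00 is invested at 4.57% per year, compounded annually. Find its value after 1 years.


Formula: FV = P * (1 + r)^n
Substituting: FV = $16,700.00 * (1 + 0.0457)^1
Growth factor: (1.0457)^1 = 1.0457
FV = $16,700.00 * 1.0457 = $17,463.19

$17,463.19


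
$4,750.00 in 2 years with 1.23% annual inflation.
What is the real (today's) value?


Formula: Real value = nominal / (1 + inflation)^years
Price level: (1 + 0.0123)^2 = 1.024751
Real value = $4,750.00 / 1.024751 = $4,635.27

$4,635.27


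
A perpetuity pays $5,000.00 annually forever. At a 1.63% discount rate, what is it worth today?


Formula: PV = C / r
Substituting: PV = $5,000.00 / 0.0163
PV = $306,748.47

$306,748.47


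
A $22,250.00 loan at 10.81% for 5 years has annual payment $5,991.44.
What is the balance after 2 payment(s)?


Formula: Balance = PV*(1+r)^k - PMT*((1+r)^k - 1)/r
Growth: (1 + 0.1081)^2 = 1.227886
Accumulated factor: ((1+r)^k - 1)/r = 2.1081
Balance = $22,250.00 * 1.227886 - $5,991.44 * 2.1081
Balance = $14,689.90

$14,689.90


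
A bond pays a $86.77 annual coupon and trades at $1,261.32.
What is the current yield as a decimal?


Formula: Current yield = annual coupon / price
Substituting: CY = $86.77 / $1,261.32
CY = 0.068793

0.068793


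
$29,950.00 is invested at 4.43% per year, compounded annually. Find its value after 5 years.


Formula: FV = P * (1 + r)^n
Substituting: FV = $29,950.00 * (1 + 0.0443)^5
Growth factor: (1.0443)^5 = 1.242014
FV = $29,950.00 * 1.242014 = $37,198.31

$37,198.31


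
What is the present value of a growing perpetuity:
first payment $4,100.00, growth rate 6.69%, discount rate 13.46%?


Formula: PV = C / (r - g)
Spread: r - g = 0.1346 - 0.0669 = 0.0677
Substituting: PV = $4,100.00 / 0.0677
PV = $60,561.30

$60,561.30


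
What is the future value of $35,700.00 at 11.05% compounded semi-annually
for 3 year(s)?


Formula: FV = P * (1 + r/m)^(m*t)
Period rate: r/m = 0.1105 / 2 = 0.05525
Total periods: m*t = 2 * 3 = 6
Growth factor: (1 + 0.05525)^6 = 1.380804
FV = $35,700.00 * 1.380804 = $49,294.72

$49,294.72


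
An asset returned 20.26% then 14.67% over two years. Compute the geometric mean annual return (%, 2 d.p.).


Formula: Geometric mean = ((1+r1)*(1+r2))^(1/2) - 1
Product: (1 + 0.2026) * (1 + 0.1467) = 1.2026 * 1.1467 = 1.379021
Square root: 1.379021^0.5 = 1.174317
Geometric mean = 1.174317 - 1 = 0.174317
As percentage: 17.43%

17.43%


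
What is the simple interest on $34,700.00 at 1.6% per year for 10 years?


Formula: I = P * r * t
Substituting: I = $34,700.00 * 0.016 * 10
Step: I = $34,700.00 * 0.16
I = $5,552.00

$5,552.00


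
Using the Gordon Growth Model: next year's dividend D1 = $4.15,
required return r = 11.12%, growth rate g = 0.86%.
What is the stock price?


Formula: P = D1 / (r - g)
Spread: r - g = 0.1112 - 0.0086 = 0.1026
Substituting: P = $4.15 / 0.1026
P = $40.45

$40.45


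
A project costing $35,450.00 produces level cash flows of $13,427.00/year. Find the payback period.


Formula: Payback = investment / annual cash flow
Substituting: Payback = $35,450.00 / $13,427.00
Payback = 2.6402 years

2.6402 years


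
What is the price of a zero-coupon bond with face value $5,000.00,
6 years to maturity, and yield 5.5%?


Formula: Price = FV / (1 + r)^n
Substituting: Price = $5,000.00 / (1 + 0.055)^6
Discount factor: (1.055)^6 = 1.378843
Price = $5,000.00 / 1.378843 = $3,626.23

$3,626.23


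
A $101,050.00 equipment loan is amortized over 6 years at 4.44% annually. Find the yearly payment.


Formula: PMT = PV * r / (1 - (1+r)^(-n))
Denominator: 1 - (1 + 0.0444)^(-6) = 0.229454
Numerator: $101,050.00 * 0.0444 = 4486.62
PMT = 4486.62 / 0.229454 = $19,553.50

$19,553.50


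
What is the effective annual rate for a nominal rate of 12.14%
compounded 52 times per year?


Formula: EAR = (1 + r/m)^m - 1
Period rate: r/m = 0.1214 / 52 = 0.002335
Compounding: (1 + 0.002335)^52 = 1.128917
EAR = 1.128917 - 1 = 0.128917

0.128917


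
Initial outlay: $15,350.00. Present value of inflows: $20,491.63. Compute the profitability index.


Formula: PI = PV(cash flows) / initial investment
Substituting: PI = $20,491.63 / $15,350.00
PI = 1.335

1.335


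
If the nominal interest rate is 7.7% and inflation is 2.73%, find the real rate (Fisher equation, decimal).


Formula: (1 + r_real) = (1 + r_nom) / (1 + inflation)
Substituting: (1 + r_real) = 1.077 / 1.0273
(1 + r_real) = 1.048379
r_real = 1.048379 - 1 = 0.048379

0.048379


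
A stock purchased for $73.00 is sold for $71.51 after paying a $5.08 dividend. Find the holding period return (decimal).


Formula: HPR = (P1 - P0 + D) / P0
Gain: $71.51 - $73.00 + $5.08 = $3.59
HPR = $3.59 / $73.00 = 0.0492

0.0492


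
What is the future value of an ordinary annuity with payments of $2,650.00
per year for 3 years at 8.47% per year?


Formula: FV = PMT * ((1+r)^n - 1) / r
Growth factor: (1 + 0.0847)^3 = 1.27623
Numerator: 1.27623 - 1 = 0.27623
FV = $2,650.00 * 0.27623 / 0.0847 = $8,642.38

$8,642.38


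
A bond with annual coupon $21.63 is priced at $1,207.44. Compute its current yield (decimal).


Formula: Current yield = annual coupon / price
Substituting: CY = $21.63 / $1,207.44
CY = 0.017914

0.017914


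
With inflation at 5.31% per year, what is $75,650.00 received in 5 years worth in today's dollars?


Formula: Real value = nominal / (1 + inflation)^years
Price level: (1 + 0.0531)^5 = 1.295233
Real value = $75,650.00 / 1.295233 = $58,406.46

$58,406.46


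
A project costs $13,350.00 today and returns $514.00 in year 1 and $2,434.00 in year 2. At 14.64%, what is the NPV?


Formula: NPV = C0 + C1/(1+r) + C2/(1+r)^2
Discount C1: $514.00 / (1 + 0.1464) = $448.36
Discount C2: $2,434.00 / (1 + 0.1464)^2 = $1,852.03
NPV = -$13,350.00 + $448.36 + $1,852.03 = -$11,049.61

-$11,049.61


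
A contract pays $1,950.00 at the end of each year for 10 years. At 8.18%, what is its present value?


Formula: PV = PMT * (1 - (1+r)^(-n)) / r
Discount factor: (1 + 0.0818)^(-10) = 0.455544
Bracket: 1 - 0.455544 = 0.544456
PV = $1,950.00 * 0.544456 / 0.0818 = $12,979.09

$12,979.09


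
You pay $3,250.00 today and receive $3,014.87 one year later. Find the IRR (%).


Formula: IRR = C1/C0 - 1
Substituting: IRR = $3,014.87 / $3,250.00 - 1
Ratio: 0.927652 - 1 = -0.072348
IRR = -7.2348%

-7.2348%


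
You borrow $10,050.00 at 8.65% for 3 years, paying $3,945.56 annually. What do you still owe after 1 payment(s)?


Formula: Balance = PV*(1+r)^k - PMT*((1+r)^k - 1)/r
Growth: (1 + 0.0865)^1 = 1.0865
Accumulated factor: ((1+r)^k - 1)/r = 1.0
Balance = $10,050.00 * 1.0865 - $3,945.56 * 1.0
Balance = $6,973.77

$6,973.77


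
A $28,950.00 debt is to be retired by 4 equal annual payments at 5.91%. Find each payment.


Formula: PMT = PV * r / (1 - (1+r)^(-n))
Denominator: 1 - (1 + 0.0591)^(-4) = 0.20521
Numerator: $28,950.00 * 0.0591 = 1710.945
PMT = 1710.945 / 0.20521 = $8,337.51

$8,337.51


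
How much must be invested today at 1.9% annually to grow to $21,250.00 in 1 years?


Formula: PV = FV / (1 + r)^n
Substituting: PV = $21,250.00 / (1 + 0.019)^1
Discount factor: (1.019)^1 = 1.019
PV = $21,250.00 / 1.019 = $20,853.78

$20,853.78


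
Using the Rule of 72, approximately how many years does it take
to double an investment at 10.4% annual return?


Formula: Years ≈ 72 / r
Substituting: Years ≈ 72 / 10.4
Years ≈ 6.9

6.9 years


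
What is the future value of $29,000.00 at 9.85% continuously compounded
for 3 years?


Formula: FV = P * e^(r*t)
Exponent: r*t = 0.0985 * 3 = 0.2955
e^(0.2955) = 1.343798
FV = $29,000.00 * 1.343798 = $38,970.14

$38,970.14


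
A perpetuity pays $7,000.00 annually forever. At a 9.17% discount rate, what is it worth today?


Formula: PV = C / r
Substituting: PV = $7,000.00 / 0.0917
PV = $76,335.88

$76,335.88


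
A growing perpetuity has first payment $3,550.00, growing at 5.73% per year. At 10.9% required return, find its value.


Formula: PV = C / (r - g)
Spread: r - g = 0.109 - 0.0573 = 0.0517
Substituting: PV = $3,550.00 / 0.0517
PV = $68,665.38

$68,665.38


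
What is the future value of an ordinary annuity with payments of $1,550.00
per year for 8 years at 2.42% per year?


Formula: FV = PMT * ((1+r)^n - 1) / r
Growth factor: (1 + 0.0242)^8 = 1.210816
Numerator: 1.210816 - 1 = 0.210816
FV = $1,550.00 * 0.210816 / 0.0242 = $13,502.68

$13,502.68


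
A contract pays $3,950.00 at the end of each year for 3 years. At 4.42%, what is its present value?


Formula: PV = PMT * (1 - (1+r)^(-n)) / r
Discount factor: (1 + 0.0442)^(-3) = 0.878312
Bracket: 1 - 0.878312 = 0.121688
PV = $3,950.00 * 0.121688 / 0.0442 = $10,874.81

$10,874.81


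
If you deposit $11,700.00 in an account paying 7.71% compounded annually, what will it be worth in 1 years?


Formula: FV = P * (1 + r)^n
Substituting: FV = $11,700.00 * (1 + 0.0771)^1
Growth factor: (1.0771)^1 = 1.0771
FV = $11,700.00 * 1.0771 = $12,602.07

$12,602.07


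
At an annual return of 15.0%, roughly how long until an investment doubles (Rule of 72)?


Formula: Years ≈ 72 / r
Substituting: Years ≈ 72 / 15.0
Years ≈ 4.8

4.8 years


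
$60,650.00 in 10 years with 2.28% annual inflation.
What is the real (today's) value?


Formula: Real value = nominal / (1 + inflation)^years
Price level: (1 + 0.0228)^10 = 1.252873
Real value = $60,650.00 / 1.252873 = $48,408.72

$48,408.72


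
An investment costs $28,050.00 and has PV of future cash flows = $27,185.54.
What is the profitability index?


Formula: PI = PV(cash flows) / initial investment
Substituting: PI = $27,185.54 / $28,050.00
PI = 0.9692

0.9692


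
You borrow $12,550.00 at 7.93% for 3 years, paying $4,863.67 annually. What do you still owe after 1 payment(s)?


Formula: Balance = PV*(1+r)^k - PMT*((1+r)^k - 1)/r
Growth: (1 + 0.0793)^1 = 1.0793
Accumulated factor: ((1+r)^k - 1)/r = 1.0
Balance = $12,550.00 * 1.0793 - $4,863.67 * 1.0
Balance = $8,681.55

$8,681.55


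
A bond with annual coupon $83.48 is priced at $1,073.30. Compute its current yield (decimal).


Formula: Current yield = annual coupon / price
Substituting: CY = $83.48 / $1,073.30
CY = 0.077779

0.077779


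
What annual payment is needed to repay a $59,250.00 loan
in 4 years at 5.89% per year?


Formula: PMT = PV * r / (1 - (1+r)^(-n))
Denominator: 1 - (1 + 0.0589)^(-4) = 0.20461
Numerator: $59,250.00 * 0.0589 = 3489.825
PMT = 3489.825 / 0.20461 = $17,056.00

$17,056.00


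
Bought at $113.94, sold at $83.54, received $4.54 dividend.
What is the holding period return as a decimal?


Formula: HPR = (P1 - P0 + D) / P0
Gain: $83.54 - $113.94 + $4.54 = -$25.86
HPR = -$25.86 / $113.94 = -0.227

-0.227


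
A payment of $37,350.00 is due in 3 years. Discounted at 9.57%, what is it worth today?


Formula: PV = FV / (1 + r)^n
Substituting: PV = $37,350.00 / (1 + 0.0957)^3
Discount factor: (1.0957)^3 = 1.315452
PV = $37,350.00 / 1.315452 = $28,393.28

$28,393.28


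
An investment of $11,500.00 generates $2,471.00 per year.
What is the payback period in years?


Formula: Payback = investment / annual cash flow
Substituting: Payback = $11,500.00 / $2,471.00
Payback = 4.654 years

4.654 years


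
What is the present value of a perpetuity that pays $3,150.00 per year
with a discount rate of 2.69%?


Formula: PV = C / r
Substituting: PV = $3,150.00 / 0.0269
PV = $117,100.37

$117,100.37


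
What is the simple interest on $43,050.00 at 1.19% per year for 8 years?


Formula: I = P * r * t
Substituting: I = $43,050.00 * 0.0119 * 8
Step: I = $43,050.00 * 0.0952
I = $4,098.36

$4,098.36


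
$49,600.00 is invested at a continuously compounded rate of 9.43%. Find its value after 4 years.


Formula: FV = P * e^(r*t)
Exponent: r*t = 0.0943 * 4 = 0.3772
e^(0.3772) = 1.458196
FV = $49,600.00 * 1.458196 = $72,326.52

$72,326.52


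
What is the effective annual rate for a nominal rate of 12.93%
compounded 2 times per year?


Formula: EAR = (1 + r/m)^m - 1
Period rate: r/m = 0.1293 / 2 = 0.06465
Compounding: (1 + 0.06465)^2 = 1.13348
EAR = 1.13348 - 1 = 0.13348

0.13348


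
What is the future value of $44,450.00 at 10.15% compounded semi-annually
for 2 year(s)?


Formula: FV = P * (1 + r/m)^(m*t)
Period rate: r/m = 0.1015 / 2 = 0.05075
Total periods: m*t = 2 * 2 = 4
Growth factor: (1 + 0.05075)^4 = 1.218983
FV = $44,450.00 * 1.218983 = $54,183.79

$54,183.79


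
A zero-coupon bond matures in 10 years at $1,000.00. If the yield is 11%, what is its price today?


Formula: Price = FV / (1 + r)^n
Substituting: Price = $1,000.00 / (1 + 0.11)^10
Discount factor: (1.11)^10 = 2.839421
Price = $1,000.00 / 2.839421 = $352.18

$352.18


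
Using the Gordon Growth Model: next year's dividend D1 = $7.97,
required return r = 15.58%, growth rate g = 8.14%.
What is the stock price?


Formula: P = D1 / (r - g)
Spread: r - g = 0.1558 - 0.0814 = 0.0744
Substituting: P = $7.97 / 0.0744
P = $107.12

$107.12


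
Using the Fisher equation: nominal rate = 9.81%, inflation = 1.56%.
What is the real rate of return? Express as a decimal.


Formula: (1 + r_real) = (1 + r_nom) / (1 + inflation)
Substituting: (1 + r_real) = 1.0981 / 1.0156
(1 + r_real) = 1.081233
r_real = 1.081233 - 1 = 0.081233

0.081233


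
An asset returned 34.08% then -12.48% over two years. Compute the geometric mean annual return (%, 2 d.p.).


Formula: Geometric mean = ((1+r1)*(1+r2))^(1/2) - 1
Product: (1 + 0.3408) * (1 + -0.1248) = 1.3408 * 0.8752 = 1.173468
Square root: 1.173468^0.5 = 1.083267
Geometric mean = 1.083267 - 1 = 0.083267
As percentage: 8.33%

8.33%


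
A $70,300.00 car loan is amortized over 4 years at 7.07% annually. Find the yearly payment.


Formula: PMT = PV * r / (1 - (1+r)^(-n))
Denominator: 1 - (1 + 0.0707)^(-4) = 0.239098
Numerator: $70,300.00 * 0.0707 = 4970.21
PMT = 4970.21 / 0.239098 = $20,787.34

$20,787.34


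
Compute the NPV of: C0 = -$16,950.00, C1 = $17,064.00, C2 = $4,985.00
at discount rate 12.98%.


Formula: NPV = C0 + C1/(1+r) + C2/(1+r)^2
Discount C1: $17,064.00 / (1 + 0.1298) = $15,103.56
Discount C2: $4,985.00 / (1 + 0.1298)^2 = $3,905.37
NPV = -$16,950.00 + $15,103.56 + $3,905.37 = $2,058.93

$2,058.93


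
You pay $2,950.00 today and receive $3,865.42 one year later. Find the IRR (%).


Formula: IRR = C1/C0 - 1
Substituting: IRR = $3,865.42 / $2,950.00 - 1
Ratio: 1.310312 - 1 = 0.310312
IRR = 31.0312%

31.0312%


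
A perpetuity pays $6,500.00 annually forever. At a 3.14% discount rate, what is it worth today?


Formula: PV = C / r
Substituting: PV = $6,500.00 / 0.0314
PV = $207,006.37

$207,006.37


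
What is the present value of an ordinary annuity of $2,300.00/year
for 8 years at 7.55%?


Formula: PV = PMT * (1 - (1+r)^(-n)) / r
Discount factor: (1 + 0.0755)^(-8) = 0.55862
Bracket: 1 - 0.55862 = 0.44138
PV = $2,300.00 * 0.44138 / 0.0755 = $13,446.01

$13,446.01


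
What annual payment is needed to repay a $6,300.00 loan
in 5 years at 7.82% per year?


Formula: PMT = PV * r / (1 - (1+r)^(-n))
Denominator: 1 - (1 + 0.0782)^(-5) = 0.313717
Numerator: $6,300.00 * 0.0782 = 492.66
PMT = 492.66 / 0.313717 = $1,570.40

$1,570.40


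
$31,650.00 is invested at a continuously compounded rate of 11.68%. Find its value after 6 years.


Formula: FV = P * e^(r*t)
Exponent: r*t = 0.1168 * 6 = 0.7008
e^(0.7008) = 2.015364
FV = $31,650.00 * 2.015364 = $63,786.28

$63,786.28


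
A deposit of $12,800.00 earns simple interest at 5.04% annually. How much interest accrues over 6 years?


Formula: I = P * r * t
Substituting: I = $12,800.00 * 0.0504 * 6
Step: I = $12,800.00 * 0.3024
I = $3,870.72

$3,870.72


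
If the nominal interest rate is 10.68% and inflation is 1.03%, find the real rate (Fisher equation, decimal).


Formula: (1 + r_real) = (1 + r_nom) / (1 + inflation)
Substituting: (1 + r_real) = 1.1068 / 1.0103
(1 + r_real) = 1.095516
r_real = 1.095516 - 1 = 0.095516

0.095516


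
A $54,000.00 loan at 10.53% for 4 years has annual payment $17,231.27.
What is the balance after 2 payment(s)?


Formula: Balance = PV*(1+r)^k - PMT*((1+r)^k - 1)/r
Growth: (1 + 0.1053)^2 = 1.221688
Accumulated factor: ((1+r)^k - 1)/r = 2.1053
Balance = $54,000.00 * 1.221688 - $17,231.27 * 2.1053
Balance = $29,694.16

$29,694.16


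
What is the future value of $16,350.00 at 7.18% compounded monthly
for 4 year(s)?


Formula: FV = P * (1 + r/m)^(m*t)
Period rate: r/m = 0.0718 / 12 = 0.005983
Total periods: m*t = 12 * 4 = 48
Growth factor: (1 + 0.005983)^48 = 1.331551
FV = $16,350.00 * 1.331551 = $21,770.85

$21,770.85


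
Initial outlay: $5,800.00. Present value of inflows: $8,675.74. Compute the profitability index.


Formula: PI = PV(cash flows) / initial investment
Substituting: PI = $8,675.74 / $5,800.00
PI = 1.4958

1.4958


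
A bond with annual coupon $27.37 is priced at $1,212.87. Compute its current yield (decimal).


Formula: Current yield = annual coupon / price
Substituting: CY = $27.37 / $1,212.87
CY = 0.022566

0.022566


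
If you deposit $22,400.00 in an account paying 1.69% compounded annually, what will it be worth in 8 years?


Formula: FV = P * (1 + r)^n
Substituting: FV = $22,400.00 * (1 + 0.0169)^8
Growth factor: (1.0169)^8 = 1.143473
FV = $22,400.00 * 1.143473 = $25,613.80

$25,613.80


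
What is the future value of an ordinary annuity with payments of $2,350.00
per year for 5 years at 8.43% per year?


Formula: FV = PMT * ((1+r)^n - 1) / r
Growth factor: (1 + 0.0843)^5 = 1.498812
Numerator: 1.498812 - 1 = 0.498812
FV = $2,350.00 * 0.498812 / 0.0843 = $13,905.21

$13,905.21


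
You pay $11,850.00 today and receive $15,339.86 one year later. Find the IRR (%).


Formula: IRR = C1/C0 - 1
Substituting: IRR = $15,339.86 / $11,850.00 - 1
Ratio: 1.294503 - 1 = 0.294503
IRR = 29.4503%

29.4503%


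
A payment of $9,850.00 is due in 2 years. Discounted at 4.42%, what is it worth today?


Formula: PV = FV / (1 + r)^n
Substituting: PV = $9,850.00 / (1 + 0.0442)^2
Discount factor: (1.0442)^2 = 1.090354
PV = $9,850.00 / 1.090354 = $9,033.77

$9,033.77


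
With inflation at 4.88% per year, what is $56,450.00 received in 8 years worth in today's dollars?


Formula: Real value = nominal / (1 + inflation)^years
Price level: (1 + 0.0488)^8 = 1.464001
Real value = $56,450.00 / 1.464001 = $38,558.71

$38,558.71


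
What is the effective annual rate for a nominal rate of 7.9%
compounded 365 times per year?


Formula: EAR = (1 + r/m)^m - 1
Period rate: r/m = 0.079 / 365 = 0.000216
Compounding: (1 + 0.000216)^365 = 1.082195
EAR = 1.082195 - 1 = 0.082195

0.082195


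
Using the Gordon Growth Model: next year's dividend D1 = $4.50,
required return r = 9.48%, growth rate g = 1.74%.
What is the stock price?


Formula: P = D1 / (r - g)
Spread: r - g = 0.0948 - 0.0174 = 0.0774
Substituting: P = $4.50 / 0.0774
P = $58.14

$58.14


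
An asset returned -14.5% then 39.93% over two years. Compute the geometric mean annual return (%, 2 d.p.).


Formula: Geometric mean = ((1+r1)*(1+r2))^(1/2) - 1
Product: (1 + -0.145) * (1 + 0.3993) = 0.855 * 1.3993 = 1.196401
Square root: 1.196401^0.5 = 1.093801
Geometric mean = 1.093801 - 1 = 0.093801
As percentage: 9.38%

9.38%


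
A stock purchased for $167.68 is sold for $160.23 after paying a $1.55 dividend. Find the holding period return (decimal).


Formula: HPR = (P1 - P0 + D) / P0
Gain: $160.23 - $167.68 + $1.55 = -$5.90
HPR = -$5.90 / $167.68 = -0.0352

-0.0352


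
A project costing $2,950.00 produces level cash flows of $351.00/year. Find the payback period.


Formula: Payback = investment / annual cash flow
Substituting: Payback = $2,950.00 / $351.00
Payback = 8.4046 years

8.4046 years


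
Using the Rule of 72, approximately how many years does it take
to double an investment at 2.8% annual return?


Formula: Years ≈ 72 / r
Substituting: Years ≈ 72 / 2.8
Years ≈ 25.7

25.7 years


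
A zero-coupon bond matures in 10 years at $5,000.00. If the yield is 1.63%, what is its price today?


Formula: Price = FV / (1 + r)^n
Substituting: Price = $5,000.00 / (1 + 0.0163)^10
Discount factor: (1.0163)^10 = 1.175491
Price = $5,000.00 / 1.175491 = $4,253.54

$4,253.54


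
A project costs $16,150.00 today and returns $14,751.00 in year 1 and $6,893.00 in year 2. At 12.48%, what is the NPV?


Formula: NPV = C0 + C1/(1+r) + C2/(1+r)^2
Discount C1: $14,751.00 / (1 + 0.1248) = $13,114.33
Discount C2: $6,893.00 / (1 + 0.1248)^2 = $5,448.26
NPV = -$16,150.00 + $13,114.33 + $5,448.26 = $2,412.59

$2,412.59


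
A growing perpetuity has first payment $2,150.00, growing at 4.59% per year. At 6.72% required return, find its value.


Formula: PV = C / (r - g)
Spread: r - g = 0.0672 - 0.0459 = 0.0213
Substituting: PV = $2,150.00 / 0.0213
PV = $100,938.97

$100,938.97


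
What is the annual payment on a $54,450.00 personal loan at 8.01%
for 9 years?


Formula: PMT = PV * r / (1 - (1+r)^(-n))
Denominator: 1 - (1 + 0.0801)^(-9) = 0.500168
Numerator: $54,450.00 * 0.0801 = 4361.445
PMT = 4361.445 / 0.500168 = $8,719.97

$8,719.97


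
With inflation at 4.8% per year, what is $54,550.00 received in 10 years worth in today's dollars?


Formula: Real value = nominal / (1 + inflation)^years
Price level: (1 + 0.048)^10 = 1.598133
Real value = $54,550.00 / 1.598133 = $34,133.59

$34,133.59


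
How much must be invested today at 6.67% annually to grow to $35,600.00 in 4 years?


Formula: PV = FV / (1 + r)^n
Substituting: PV = $35,600.00 / (1 + 0.0667)^4
Discount factor: (1.0667)^4 = 1.2947
PV = $35,600.00 / 1.2947 = $27,496.72

$27,496.72


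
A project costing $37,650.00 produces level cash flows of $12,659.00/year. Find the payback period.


Formula: Payback = investment / annual cash flow
Substituting: Payback = $37,650.00 / $12,659.00
Payback = 2.9742 years

2.9742 years


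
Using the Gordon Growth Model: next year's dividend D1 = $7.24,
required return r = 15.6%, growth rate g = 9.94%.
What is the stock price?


Formula: P = D1 / (r - g)
Spread: r - g = 0.156 - 0.0994 = 0.0566
Substituting: P = $7.24 / 0.0566
P = $127.92

$127.92


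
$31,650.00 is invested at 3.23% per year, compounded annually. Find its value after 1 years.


Formula: FV = P * (1 + r)^n
Substituting: FV = $31,650.00 * (1 + 0.0323)^1
Growth factor: (1.0323)^1 = 1.0323
FV = $31,650.00 * 1.0323 = $32,672.30

$32,672.30


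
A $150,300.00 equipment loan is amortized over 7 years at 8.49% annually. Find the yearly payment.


Formula: PMT = PV * r / (1 - (1+r)^(-n))
Denominator: 1 - (1 + 0.0849)^(-7) = 0.434709
Numerator: $150,300.00 * 0.0849 = 12760.47
PMT = 12760.47 / 0.434709 = $29,354.05

$29,354.05


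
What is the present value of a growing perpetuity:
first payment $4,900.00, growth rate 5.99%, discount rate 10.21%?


Formula: PV = C / (r - g)
Spread: r - g = 0.1021 - 0.0599 = 0.0422
Substituting: PV = $4,900.00 / 0.0422
PV = $116,113.74

$116,113.74


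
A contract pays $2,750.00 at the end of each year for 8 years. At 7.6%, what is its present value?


Formula: PV = PMT * (1 - (1+r)^(-n)) / r
Discount factor: (1 + 0.076)^(-8) = 0.556547
Bracket: 1 - 0.556547 = 0.443453
PV = $2,750.00 * 0.443453 / 0.076 = $16,046.00

$16,046.00


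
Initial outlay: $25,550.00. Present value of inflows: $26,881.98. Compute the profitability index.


Formula: PI = PV(cash flows) / initial investment
Substituting: PI = $26,881.98 / $25,550.00
PI = 1.0521

1.0521


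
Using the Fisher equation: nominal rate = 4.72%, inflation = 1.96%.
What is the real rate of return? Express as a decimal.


Formula: (1 + r_real) = (1 + r_nom) / (1 + inflation)
Substituting: (1 + r_real) = 1.0472 / 1.0196
(1 + r_real) = 1.027069
r_real = 1.027069 - 1 = 0.027069

0.027069


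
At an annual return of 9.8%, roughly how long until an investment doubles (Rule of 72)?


Formula: Years ≈ 72 / r
Substituting: Years ≈ 72 / 9.8
Years ≈ 7.3

7.3 years


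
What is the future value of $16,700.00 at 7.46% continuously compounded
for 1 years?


Formula: FV = P * e^(r*t)
Exponent: r*t = 0.0746 * 1 = 0.0746
e^(0.0746) = 1.077453
FV = $16,700.00 * 1.077453 = $17,993.47

$17,993.47


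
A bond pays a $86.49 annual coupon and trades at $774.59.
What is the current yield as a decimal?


Formula: Current yield = annual coupon / price
Substituting: CY = $86.49 / $774.59
CY = 0.111659

0.111659


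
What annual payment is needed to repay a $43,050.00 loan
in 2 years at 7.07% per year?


Formula: PMT = PV * r / (1 - (1+r)^(-n))
Denominator: 1 - (1 + 0.0707)^(-2) = 0.127703
Numerator: $43,050.00 * 0.0707 = 3043.635
PMT = 3043.635 / 0.127703 = $23,833.71

$23,833.71


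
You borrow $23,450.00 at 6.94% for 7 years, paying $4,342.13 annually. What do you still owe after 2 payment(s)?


Formula: Balance = PV*(1+r)^k - PMT*((1+r)^k - 1)/r
Growth: (1 + 0.0694)^2 = 1.143616
Accumulated factor: ((1+r)^k - 1)/r = 2.0694
Balance = $23,450.00 * 1.143616 - $4,342.13 * 2.0694
Balance = $17,832.20

$17,832.20


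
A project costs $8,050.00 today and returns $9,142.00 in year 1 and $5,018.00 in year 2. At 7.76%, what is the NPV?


Formula: NPV = C0 + C1/(1+r) + C2/(1+r)^2
Discount C1: $9,142.00 / (1 + 0.0776) = $8,483.67
Discount C2: $5,018.00 / (1 + 0.0776)^2 = $4,321.31
NPV = -$8,050.00 + $8,483.67 + $4,321.31 = $4,754.98

$4,754.98


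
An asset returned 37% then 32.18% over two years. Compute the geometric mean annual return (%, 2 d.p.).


Formula: Geometric mean = ((1+r1)*(1+r2))^(1/2) - 1
Product: (1 + 0.37) * (1 + 0.3218) = 1.37 * 1.3218 = 1.810866
Square root: 1.810866^0.5 = 1.345684
Geometric mean = 1.345684 - 1 = 0.345684
As percentage: 34.57%

34.57%


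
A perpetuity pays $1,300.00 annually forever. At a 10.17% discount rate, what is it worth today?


Formula: PV = C / r
Substituting: PV = $1,300.00 / 0.1017
PV = $12,782.69

$12,782.69


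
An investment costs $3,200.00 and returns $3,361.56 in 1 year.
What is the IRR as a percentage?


Formula: IRR = C1/C0 - 1
Substituting: IRR = $3,361.56 / $3,200.00 - 1
Ratio: 1.050488 - 1 = 0.050488
IRR = 5.0488%

5.0488%


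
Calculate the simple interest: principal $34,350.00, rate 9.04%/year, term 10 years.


Formula: I = P * r * t
Substituting: I = $34,350.00 * 0.0904 * 10
Step: I = $34,350.00 * 0.904
I = $31,052.40

$31,052.40


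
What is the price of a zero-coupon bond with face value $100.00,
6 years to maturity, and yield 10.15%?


Formula: Price = FV / (1 + r)^n
Substituting: Price = $100.00 / (1 + 0.1015)^6
Discount factor: (1.1015)^6 = 1.786105
Price = $100.00 / 1.786105 = $55.99

$55.99


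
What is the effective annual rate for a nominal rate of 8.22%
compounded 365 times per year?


Formula: EAR = (1 + r/m)^m - 1
Period rate: r/m = 0.0822 / 365 = 0.000225
Compounding: (1 + 0.000225)^365 = 1.085663
EAR = 1.085663 - 1 = 0.085663

0.085663


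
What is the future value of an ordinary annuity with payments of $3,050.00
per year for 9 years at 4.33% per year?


Formula: FV = PMT * ((1+r)^n - 1) / r
Growth factor: (1 + 0.0433)^9 = 1.464478
Numerator: 1.464478 - 1 = 0.464478
FV = $3,050.00 * 0.464478 / 0.0433 = $32,717.28

$32,717.28


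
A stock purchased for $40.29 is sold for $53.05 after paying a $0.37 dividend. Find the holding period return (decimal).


Formula: HPR = (P1 - P0 + D) / P0
Gain: $53.05 - $40.29 + $0.37 = $13.13
HPR = $13.13 / $40.29 = 0.3259

0.3259


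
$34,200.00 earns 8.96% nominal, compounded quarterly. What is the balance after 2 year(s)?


Formula: FV = P * (1 + r/m)^(m*t)
Period rate: r/m = 0.0896 / 4 = 0.0224
Total periods: m*t = 4 * 2 = 8
Growth factor: (1 + 0.0224)^8 = 1.193897
FV = $34,200.00 * 1.193897 = $40,831.26

$40,831.26


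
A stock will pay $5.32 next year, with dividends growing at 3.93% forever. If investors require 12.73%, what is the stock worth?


Formula: P = D1 / (r - g)
Spread: r - g = 0.1273 - 0.0393 = 0.088
Substituting: P = $5.32 / 0.088
P = $60.45

$60.45


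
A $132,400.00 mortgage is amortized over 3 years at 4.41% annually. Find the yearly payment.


Formula: PMT = PV * r / (1 - (1+r)^(-n))
Denominator: 1 - (1 + 0.0441)^(-3) = 0.121435
Numerator: $132,400.00 * 0.0441 = 5838.84
PMT = 5838.84 / 0.121435 = $48,081.87

$48,081.87


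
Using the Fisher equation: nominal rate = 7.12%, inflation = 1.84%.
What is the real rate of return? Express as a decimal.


Formula: (1 + r_real) = (1 + r_nom) / (1 + inflation)
Substituting: (1 + r_real) = 1.0712 / 1.0184
(1 + r_real) = 1.051846
r_real = 1.051846 - 1 = 0.051846

0.051846
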